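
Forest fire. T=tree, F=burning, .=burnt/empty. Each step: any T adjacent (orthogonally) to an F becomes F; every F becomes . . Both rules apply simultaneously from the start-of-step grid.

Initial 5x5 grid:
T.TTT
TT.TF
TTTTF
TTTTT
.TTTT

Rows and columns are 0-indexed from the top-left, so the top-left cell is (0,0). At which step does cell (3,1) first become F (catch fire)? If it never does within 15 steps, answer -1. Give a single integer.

Step 1: cell (3,1)='T' (+4 fires, +2 burnt)
Step 2: cell (3,1)='T' (+4 fires, +4 burnt)
Step 3: cell (3,1)='T' (+4 fires, +4 burnt)
Step 4: cell (3,1)='F' (+4 fires, +4 burnt)
  -> target ignites at step 4
Step 5: cell (3,1)='.' (+3 fires, +4 burnt)
Step 6: cell (3,1)='.' (+1 fires, +3 burnt)
Step 7: cell (3,1)='.' (+0 fires, +1 burnt)
  fire out at step 7

4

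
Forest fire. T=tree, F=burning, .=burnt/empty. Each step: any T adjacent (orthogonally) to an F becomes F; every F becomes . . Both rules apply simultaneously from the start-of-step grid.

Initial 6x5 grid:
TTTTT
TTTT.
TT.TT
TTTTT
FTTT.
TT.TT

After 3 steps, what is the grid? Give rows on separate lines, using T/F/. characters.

Step 1: 3 trees catch fire, 1 burn out
  TTTTT
  TTTT.
  TT.TT
  FTTTT
  .FTT.
  FT.TT
Step 2: 4 trees catch fire, 3 burn out
  TTTTT
  TTTT.
  FT.TT
  .FTTT
  ..FT.
  .F.TT
Step 3: 4 trees catch fire, 4 burn out
  TTTTT
  FTTT.
  .F.TT
  ..FTT
  ...F.
  ...TT

TTTTT
FTTT.
.F.TT
..FTT
...F.
...TT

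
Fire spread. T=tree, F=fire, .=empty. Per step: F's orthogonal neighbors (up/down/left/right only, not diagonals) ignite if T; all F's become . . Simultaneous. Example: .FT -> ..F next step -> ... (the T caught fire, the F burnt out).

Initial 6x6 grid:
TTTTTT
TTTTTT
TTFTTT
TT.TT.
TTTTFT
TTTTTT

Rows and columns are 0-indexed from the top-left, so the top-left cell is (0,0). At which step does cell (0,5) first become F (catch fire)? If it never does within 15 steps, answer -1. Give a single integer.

Step 1: cell (0,5)='T' (+7 fires, +2 burnt)
Step 2: cell (0,5)='T' (+10 fires, +7 burnt)
Step 3: cell (0,5)='T' (+8 fires, +10 burnt)
Step 4: cell (0,5)='T' (+5 fires, +8 burnt)
Step 5: cell (0,5)='F' (+2 fires, +5 burnt)
  -> target ignites at step 5
Step 6: cell (0,5)='.' (+0 fires, +2 burnt)
  fire out at step 6

5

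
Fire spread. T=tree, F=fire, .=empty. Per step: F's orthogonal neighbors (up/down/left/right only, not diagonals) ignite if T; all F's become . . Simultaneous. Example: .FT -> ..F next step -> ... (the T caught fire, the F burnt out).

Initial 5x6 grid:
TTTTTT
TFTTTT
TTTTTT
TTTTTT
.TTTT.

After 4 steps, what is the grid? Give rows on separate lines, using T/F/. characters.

Step 1: 4 trees catch fire, 1 burn out
  TFTTTT
  F.FTTT
  TFTTTT
  TTTTTT
  .TTTT.
Step 2: 6 trees catch fire, 4 burn out
  F.FTTT
  ...FTT
  F.FTTT
  TFTTTT
  .TTTT.
Step 3: 6 trees catch fire, 6 burn out
  ...FTT
  ....FT
  ...FTT
  F.FTTT
  .FTTT.
Step 4: 5 trees catch fire, 6 burn out
  ....FT
  .....F
  ....FT
  ...FTT
  ..FTT.

....FT
.....F
....FT
...FTT
..FTT.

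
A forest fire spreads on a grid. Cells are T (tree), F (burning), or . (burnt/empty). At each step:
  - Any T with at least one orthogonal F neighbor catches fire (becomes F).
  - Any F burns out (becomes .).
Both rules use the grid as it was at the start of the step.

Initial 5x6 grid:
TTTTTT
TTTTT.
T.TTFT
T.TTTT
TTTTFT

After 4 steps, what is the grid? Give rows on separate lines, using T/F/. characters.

Step 1: 6 trees catch fire, 2 burn out
  TTTTTT
  TTTTF.
  T.TF.F
  T.TTFT
  TTTF.F
Step 2: 6 trees catch fire, 6 burn out
  TTTTFT
  TTTF..
  T.F...
  T.TF.F
  TTF...
Step 3: 5 trees catch fire, 6 burn out
  TTTF.F
  TTF...
  T.....
  T.F...
  TF....
Step 4: 3 trees catch fire, 5 burn out
  TTF...
  TF....
  T.....
  T.....
  F.....

TTF...
TF....
T.....
T.....
F.....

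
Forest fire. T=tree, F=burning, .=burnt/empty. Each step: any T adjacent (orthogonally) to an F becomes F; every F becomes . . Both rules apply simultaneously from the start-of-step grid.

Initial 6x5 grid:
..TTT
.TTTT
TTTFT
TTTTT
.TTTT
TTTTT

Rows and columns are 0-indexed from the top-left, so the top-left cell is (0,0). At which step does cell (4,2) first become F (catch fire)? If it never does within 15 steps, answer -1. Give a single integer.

Step 1: cell (4,2)='T' (+4 fires, +1 burnt)
Step 2: cell (4,2)='T' (+7 fires, +4 burnt)
Step 3: cell (4,2)='F' (+8 fires, +7 burnt)
  -> target ignites at step 3
Step 4: cell (4,2)='.' (+4 fires, +8 burnt)
Step 5: cell (4,2)='.' (+1 fires, +4 burnt)
Step 6: cell (4,2)='.' (+1 fires, +1 burnt)
Step 7: cell (4,2)='.' (+0 fires, +1 burnt)
  fire out at step 7

3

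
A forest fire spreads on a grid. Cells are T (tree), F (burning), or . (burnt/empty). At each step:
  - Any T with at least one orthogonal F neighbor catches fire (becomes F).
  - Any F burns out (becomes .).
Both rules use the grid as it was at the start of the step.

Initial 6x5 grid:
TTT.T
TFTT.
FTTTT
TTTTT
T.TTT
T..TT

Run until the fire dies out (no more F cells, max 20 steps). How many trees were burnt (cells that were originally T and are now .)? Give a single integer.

Step 1: +5 fires, +2 burnt (F count now 5)
Step 2: +6 fires, +5 burnt (F count now 6)
Step 3: +3 fires, +6 burnt (F count now 3)
Step 4: +3 fires, +3 burnt (F count now 3)
Step 5: +2 fires, +3 burnt (F count now 2)
Step 6: +2 fires, +2 burnt (F count now 2)
Step 7: +1 fires, +2 burnt (F count now 1)
Step 8: +0 fires, +1 burnt (F count now 0)
Fire out after step 8
Initially T: 23, now '.': 29
Total burnt (originally-T cells now '.'): 22

Answer: 22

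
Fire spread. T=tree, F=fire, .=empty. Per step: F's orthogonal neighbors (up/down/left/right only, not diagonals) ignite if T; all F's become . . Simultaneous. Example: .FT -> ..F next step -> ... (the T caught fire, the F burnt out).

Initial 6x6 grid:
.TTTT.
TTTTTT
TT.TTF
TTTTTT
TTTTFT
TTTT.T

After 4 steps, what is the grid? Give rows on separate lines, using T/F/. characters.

Step 1: 6 trees catch fire, 2 burn out
  .TTTT.
  TTTTTF
  TT.TF.
  TTTTFF
  TTTF.F
  TTTT.T
Step 2: 6 trees catch fire, 6 burn out
  .TTTT.
  TTTTF.
  TT.F..
  TTTF..
  TTF...
  TTTF.F
Step 3: 5 trees catch fire, 6 burn out
  .TTTF.
  TTTF..
  TT....
  TTF...
  TF....
  TTF...
Step 4: 5 trees catch fire, 5 burn out
  .TTF..
  TTF...
  TT....
  TF....
  F.....
  TF....

.TTF..
TTF...
TT....
TF....
F.....
TF....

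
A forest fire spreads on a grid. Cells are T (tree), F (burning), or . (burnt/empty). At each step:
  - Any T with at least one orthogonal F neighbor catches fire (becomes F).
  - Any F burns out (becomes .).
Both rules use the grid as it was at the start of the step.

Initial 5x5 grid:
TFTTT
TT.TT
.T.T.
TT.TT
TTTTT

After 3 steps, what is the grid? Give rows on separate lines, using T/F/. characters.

Step 1: 3 trees catch fire, 1 burn out
  F.FTT
  TF.TT
  .T.T.
  TT.TT
  TTTTT
Step 2: 3 trees catch fire, 3 burn out
  ...FT
  F..TT
  .F.T.
  TT.TT
  TTTTT
Step 3: 3 trees catch fire, 3 burn out
  ....F
  ...FT
  ...T.
  TF.TT
  TTTTT

....F
...FT
...T.
TF.TT
TTTTT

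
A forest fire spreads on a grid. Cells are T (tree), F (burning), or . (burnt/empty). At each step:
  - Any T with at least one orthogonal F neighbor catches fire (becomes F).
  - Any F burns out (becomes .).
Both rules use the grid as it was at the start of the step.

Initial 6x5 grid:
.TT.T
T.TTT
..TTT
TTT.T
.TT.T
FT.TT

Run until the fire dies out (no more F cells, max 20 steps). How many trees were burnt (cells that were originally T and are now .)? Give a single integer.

Step 1: +1 fires, +1 burnt (F count now 1)
Step 2: +1 fires, +1 burnt (F count now 1)
Step 3: +2 fires, +1 burnt (F count now 2)
Step 4: +2 fires, +2 burnt (F count now 2)
Step 5: +1 fires, +2 burnt (F count now 1)
Step 6: +2 fires, +1 burnt (F count now 2)
Step 7: +3 fires, +2 burnt (F count now 3)
Step 8: +3 fires, +3 burnt (F count now 3)
Step 9: +2 fires, +3 burnt (F count now 2)
Step 10: +1 fires, +2 burnt (F count now 1)
Step 11: +1 fires, +1 burnt (F count now 1)
Step 12: +0 fires, +1 burnt (F count now 0)
Fire out after step 12
Initially T: 20, now '.': 29
Total burnt (originally-T cells now '.'): 19

Answer: 19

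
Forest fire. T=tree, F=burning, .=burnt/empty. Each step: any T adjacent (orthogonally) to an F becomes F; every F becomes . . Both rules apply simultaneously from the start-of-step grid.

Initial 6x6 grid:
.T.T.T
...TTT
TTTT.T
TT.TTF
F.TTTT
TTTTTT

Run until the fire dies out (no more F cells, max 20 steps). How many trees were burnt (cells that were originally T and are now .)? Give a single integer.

Step 1: +5 fires, +2 burnt (F count now 5)
Step 2: +7 fires, +5 burnt (F count now 7)
Step 3: +7 fires, +7 burnt (F count now 7)
Step 4: +4 fires, +7 burnt (F count now 4)
Step 5: +1 fires, +4 burnt (F count now 1)
Step 6: +0 fires, +1 burnt (F count now 0)
Fire out after step 6
Initially T: 25, now '.': 35
Total burnt (originally-T cells now '.'): 24

Answer: 24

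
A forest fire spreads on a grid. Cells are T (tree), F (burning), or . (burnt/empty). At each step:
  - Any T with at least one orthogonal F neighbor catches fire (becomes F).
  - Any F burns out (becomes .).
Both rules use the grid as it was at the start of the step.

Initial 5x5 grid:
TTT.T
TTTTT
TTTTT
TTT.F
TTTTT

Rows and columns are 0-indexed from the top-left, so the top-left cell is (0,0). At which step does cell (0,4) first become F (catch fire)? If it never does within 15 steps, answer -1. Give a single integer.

Step 1: cell (0,4)='T' (+2 fires, +1 burnt)
Step 2: cell (0,4)='T' (+3 fires, +2 burnt)
Step 3: cell (0,4)='F' (+4 fires, +3 burnt)
  -> target ignites at step 3
Step 4: cell (0,4)='.' (+4 fires, +4 burnt)
Step 5: cell (0,4)='.' (+5 fires, +4 burnt)
Step 6: cell (0,4)='.' (+3 fires, +5 burnt)
Step 7: cell (0,4)='.' (+1 fires, +3 burnt)
Step 8: cell (0,4)='.' (+0 fires, +1 burnt)
  fire out at step 8

3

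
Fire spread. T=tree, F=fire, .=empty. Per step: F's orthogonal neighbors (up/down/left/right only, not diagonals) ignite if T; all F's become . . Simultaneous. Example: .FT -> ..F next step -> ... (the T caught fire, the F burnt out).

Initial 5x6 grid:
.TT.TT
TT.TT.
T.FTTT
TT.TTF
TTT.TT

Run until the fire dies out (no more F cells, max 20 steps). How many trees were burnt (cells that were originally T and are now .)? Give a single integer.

Answer: 11

Derivation:
Step 1: +4 fires, +2 burnt (F count now 4)
Step 2: +4 fires, +4 burnt (F count now 4)
Step 3: +1 fires, +4 burnt (F count now 1)
Step 4: +1 fires, +1 burnt (F count now 1)
Step 5: +1 fires, +1 burnt (F count now 1)
Step 6: +0 fires, +1 burnt (F count now 0)
Fire out after step 6
Initially T: 21, now '.': 20
Total burnt (originally-T cells now '.'): 11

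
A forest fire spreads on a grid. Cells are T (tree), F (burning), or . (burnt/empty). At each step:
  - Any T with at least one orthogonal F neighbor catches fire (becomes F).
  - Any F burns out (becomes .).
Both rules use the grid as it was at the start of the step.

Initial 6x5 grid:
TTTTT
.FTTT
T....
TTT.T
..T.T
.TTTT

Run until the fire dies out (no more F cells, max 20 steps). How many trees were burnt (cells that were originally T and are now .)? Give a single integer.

Step 1: +2 fires, +1 burnt (F count now 2)
Step 2: +3 fires, +2 burnt (F count now 3)
Step 3: +2 fires, +3 burnt (F count now 2)
Step 4: +1 fires, +2 burnt (F count now 1)
Step 5: +0 fires, +1 burnt (F count now 0)
Fire out after step 5
Initially T: 19, now '.': 19
Total burnt (originally-T cells now '.'): 8

Answer: 8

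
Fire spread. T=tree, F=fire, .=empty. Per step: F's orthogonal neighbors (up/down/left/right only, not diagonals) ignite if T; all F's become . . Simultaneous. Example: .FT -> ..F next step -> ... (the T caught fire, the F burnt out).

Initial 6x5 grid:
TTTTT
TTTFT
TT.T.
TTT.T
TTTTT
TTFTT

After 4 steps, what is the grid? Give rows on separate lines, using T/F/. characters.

Step 1: 7 trees catch fire, 2 burn out
  TTTFT
  TTF.F
  TT.F.
  TTT.T
  TTFTT
  TF.FT
Step 2: 8 trees catch fire, 7 burn out
  TTF.F
  TF...
  TT...
  TTF.T
  TF.FT
  F...F
Step 3: 6 trees catch fire, 8 burn out
  TF...
  F....
  TF...
  TF..T
  F...F
  .....
Step 4: 4 trees catch fire, 6 burn out
  F....
  .....
  F....
  F...F
  .....
  .....

F....
.....
F....
F...F
.....
.....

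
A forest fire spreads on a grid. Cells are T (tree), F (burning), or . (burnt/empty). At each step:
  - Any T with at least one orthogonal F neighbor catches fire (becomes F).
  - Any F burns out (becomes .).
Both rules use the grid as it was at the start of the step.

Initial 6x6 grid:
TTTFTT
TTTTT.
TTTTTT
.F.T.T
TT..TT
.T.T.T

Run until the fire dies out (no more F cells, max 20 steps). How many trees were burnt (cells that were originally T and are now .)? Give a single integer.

Step 1: +5 fires, +2 burnt (F count now 5)
Step 2: +10 fires, +5 burnt (F count now 10)
Step 3: +4 fires, +10 burnt (F count now 4)
Step 4: +1 fires, +4 burnt (F count now 1)
Step 5: +1 fires, +1 burnt (F count now 1)
Step 6: +1 fires, +1 burnt (F count now 1)
Step 7: +2 fires, +1 burnt (F count now 2)
Step 8: +0 fires, +2 burnt (F count now 0)
Fire out after step 8
Initially T: 25, now '.': 35
Total burnt (originally-T cells now '.'): 24

Answer: 24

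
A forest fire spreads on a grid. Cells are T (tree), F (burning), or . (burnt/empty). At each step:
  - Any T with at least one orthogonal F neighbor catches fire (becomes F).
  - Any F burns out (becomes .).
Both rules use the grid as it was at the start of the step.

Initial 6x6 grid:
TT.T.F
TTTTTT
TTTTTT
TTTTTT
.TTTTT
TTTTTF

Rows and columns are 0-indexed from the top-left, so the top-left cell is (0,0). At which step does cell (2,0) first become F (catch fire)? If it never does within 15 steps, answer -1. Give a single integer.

Step 1: cell (2,0)='T' (+3 fires, +2 burnt)
Step 2: cell (2,0)='T' (+5 fires, +3 burnt)
Step 3: cell (2,0)='T' (+5 fires, +5 burnt)
Step 4: cell (2,0)='T' (+6 fires, +5 burnt)
Step 5: cell (2,0)='T' (+5 fires, +6 burnt)
Step 6: cell (2,0)='T' (+4 fires, +5 burnt)
Step 7: cell (2,0)='F' (+3 fires, +4 burnt)
  -> target ignites at step 7
Step 8: cell (2,0)='.' (+0 fires, +3 burnt)
  fire out at step 8

7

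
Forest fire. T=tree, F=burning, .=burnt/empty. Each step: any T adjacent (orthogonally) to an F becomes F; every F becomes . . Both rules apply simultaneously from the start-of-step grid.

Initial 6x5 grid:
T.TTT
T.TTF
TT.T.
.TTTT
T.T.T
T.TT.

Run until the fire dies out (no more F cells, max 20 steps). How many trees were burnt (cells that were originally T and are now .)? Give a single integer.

Step 1: +2 fires, +1 burnt (F count now 2)
Step 2: +3 fires, +2 burnt (F count now 3)
Step 3: +2 fires, +3 burnt (F count now 2)
Step 4: +2 fires, +2 burnt (F count now 2)
Step 5: +3 fires, +2 burnt (F count now 3)
Step 6: +2 fires, +3 burnt (F count now 2)
Step 7: +2 fires, +2 burnt (F count now 2)
Step 8: +1 fires, +2 burnt (F count now 1)
Step 9: +1 fires, +1 burnt (F count now 1)
Step 10: +0 fires, +1 burnt (F count now 0)
Fire out after step 10
Initially T: 20, now '.': 28
Total burnt (originally-T cells now '.'): 18

Answer: 18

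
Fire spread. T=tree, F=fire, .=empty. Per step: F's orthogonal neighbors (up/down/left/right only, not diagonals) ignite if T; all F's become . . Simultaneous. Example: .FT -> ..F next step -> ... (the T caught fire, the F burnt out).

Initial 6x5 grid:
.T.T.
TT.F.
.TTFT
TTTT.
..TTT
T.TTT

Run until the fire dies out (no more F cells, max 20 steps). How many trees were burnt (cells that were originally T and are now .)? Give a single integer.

Step 1: +4 fires, +2 burnt (F count now 4)
Step 2: +3 fires, +4 burnt (F count now 3)
Step 3: +5 fires, +3 burnt (F count now 5)
Step 4: +5 fires, +5 burnt (F count now 5)
Step 5: +0 fires, +5 burnt (F count now 0)
Fire out after step 5
Initially T: 18, now '.': 29
Total burnt (originally-T cells now '.'): 17

Answer: 17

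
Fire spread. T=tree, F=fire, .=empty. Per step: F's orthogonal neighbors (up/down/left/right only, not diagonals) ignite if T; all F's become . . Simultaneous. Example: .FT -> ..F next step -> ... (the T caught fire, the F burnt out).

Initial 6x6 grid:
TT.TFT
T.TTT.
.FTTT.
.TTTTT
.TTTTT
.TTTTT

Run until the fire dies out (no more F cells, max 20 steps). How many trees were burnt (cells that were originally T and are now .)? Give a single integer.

Step 1: +5 fires, +2 burnt (F count now 5)
Step 2: +6 fires, +5 burnt (F count now 6)
Step 3: +4 fires, +6 burnt (F count now 4)
Step 4: +4 fires, +4 burnt (F count now 4)
Step 5: +3 fires, +4 burnt (F count now 3)
Step 6: +1 fires, +3 burnt (F count now 1)
Step 7: +0 fires, +1 burnt (F count now 0)
Fire out after step 7
Initially T: 26, now '.': 33
Total burnt (originally-T cells now '.'): 23

Answer: 23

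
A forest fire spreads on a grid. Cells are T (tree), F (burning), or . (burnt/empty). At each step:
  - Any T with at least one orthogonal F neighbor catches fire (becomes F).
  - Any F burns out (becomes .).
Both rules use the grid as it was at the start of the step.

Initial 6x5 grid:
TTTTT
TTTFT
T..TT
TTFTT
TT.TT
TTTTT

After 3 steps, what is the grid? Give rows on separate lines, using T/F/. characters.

Step 1: 6 trees catch fire, 2 burn out
  TTTFT
  TTF.F
  T..FT
  TF.FT
  TT.TT
  TTTTT
Step 2: 8 trees catch fire, 6 burn out
  TTF.F
  TF...
  T...F
  F...F
  TF.FT
  TTTTT
Step 3: 7 trees catch fire, 8 burn out
  TF...
  F....
  F....
  .....
  F...F
  TFTFT

TF...
F....
F....
.....
F...F
TFTFT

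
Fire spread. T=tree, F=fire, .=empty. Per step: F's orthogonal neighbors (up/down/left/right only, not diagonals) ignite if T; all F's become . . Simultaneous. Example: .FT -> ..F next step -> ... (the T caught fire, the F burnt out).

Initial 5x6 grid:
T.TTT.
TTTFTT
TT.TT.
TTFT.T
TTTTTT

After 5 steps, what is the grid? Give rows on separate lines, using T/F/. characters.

Step 1: 7 trees catch fire, 2 burn out
  T.TFT.
  TTF.FT
  TT.FT.
  TF.F.T
  TTFTTT
Step 2: 9 trees catch fire, 7 burn out
  T.F.F.
  TF...F
  TF..F.
  F....T
  TF.FTT
Step 3: 4 trees catch fire, 9 burn out
  T.....
  F.....
  F.....
  .....T
  F...FT
Step 4: 2 trees catch fire, 4 burn out
  F.....
  ......
  ......
  .....T
  .....F
Step 5: 1 trees catch fire, 2 burn out
  ......
  ......
  ......
  .....F
  ......

......
......
......
.....F
......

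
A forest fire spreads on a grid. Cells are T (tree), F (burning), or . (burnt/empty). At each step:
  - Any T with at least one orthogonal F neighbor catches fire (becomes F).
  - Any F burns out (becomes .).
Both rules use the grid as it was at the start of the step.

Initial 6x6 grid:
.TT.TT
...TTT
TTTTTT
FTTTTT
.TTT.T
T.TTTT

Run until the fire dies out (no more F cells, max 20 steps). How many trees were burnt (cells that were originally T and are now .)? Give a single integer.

Step 1: +2 fires, +1 burnt (F count now 2)
Step 2: +3 fires, +2 burnt (F count now 3)
Step 3: +3 fires, +3 burnt (F count now 3)
Step 4: +4 fires, +3 burnt (F count now 4)
Step 5: +4 fires, +4 burnt (F count now 4)
Step 6: +4 fires, +4 burnt (F count now 4)
Step 7: +3 fires, +4 burnt (F count now 3)
Step 8: +1 fires, +3 burnt (F count now 1)
Step 9: +0 fires, +1 burnt (F count now 0)
Fire out after step 9
Initially T: 27, now '.': 33
Total burnt (originally-T cells now '.'): 24

Answer: 24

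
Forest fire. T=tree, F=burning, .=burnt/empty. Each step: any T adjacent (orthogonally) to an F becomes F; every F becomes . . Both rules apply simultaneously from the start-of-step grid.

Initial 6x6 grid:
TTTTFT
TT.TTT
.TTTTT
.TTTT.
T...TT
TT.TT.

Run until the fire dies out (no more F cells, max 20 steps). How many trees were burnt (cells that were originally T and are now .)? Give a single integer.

Answer: 23

Derivation:
Step 1: +3 fires, +1 burnt (F count now 3)
Step 2: +4 fires, +3 burnt (F count now 4)
Step 3: +4 fires, +4 burnt (F count now 4)
Step 4: +5 fires, +4 burnt (F count now 5)
Step 5: +5 fires, +5 burnt (F count now 5)
Step 6: +2 fires, +5 burnt (F count now 2)
Step 7: +0 fires, +2 burnt (F count now 0)
Fire out after step 7
Initially T: 26, now '.': 33
Total burnt (originally-T cells now '.'): 23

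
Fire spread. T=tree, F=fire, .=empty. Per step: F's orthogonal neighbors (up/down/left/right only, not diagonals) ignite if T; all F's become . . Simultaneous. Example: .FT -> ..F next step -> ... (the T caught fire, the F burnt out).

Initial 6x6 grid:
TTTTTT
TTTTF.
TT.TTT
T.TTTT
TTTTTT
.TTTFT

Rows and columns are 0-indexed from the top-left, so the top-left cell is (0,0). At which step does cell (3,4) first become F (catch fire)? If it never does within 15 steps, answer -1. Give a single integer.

Step 1: cell (3,4)='T' (+6 fires, +2 burnt)
Step 2: cell (3,4)='F' (+9 fires, +6 burnt)
  -> target ignites at step 2
Step 3: cell (3,4)='.' (+6 fires, +9 burnt)
Step 4: cell (3,4)='.' (+5 fires, +6 burnt)
Step 5: cell (3,4)='.' (+3 fires, +5 burnt)
Step 6: cell (3,4)='.' (+1 fires, +3 burnt)
Step 7: cell (3,4)='.' (+0 fires, +1 burnt)
  fire out at step 7

2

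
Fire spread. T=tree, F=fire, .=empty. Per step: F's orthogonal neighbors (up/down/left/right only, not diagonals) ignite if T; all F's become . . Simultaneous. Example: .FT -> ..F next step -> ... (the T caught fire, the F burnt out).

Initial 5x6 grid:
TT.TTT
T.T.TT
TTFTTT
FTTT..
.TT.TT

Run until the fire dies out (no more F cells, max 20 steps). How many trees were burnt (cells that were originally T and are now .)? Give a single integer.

Answer: 19

Derivation:
Step 1: +6 fires, +2 burnt (F count now 6)
Step 2: +5 fires, +6 burnt (F count now 5)
Step 3: +3 fires, +5 burnt (F count now 3)
Step 4: +3 fires, +3 burnt (F count now 3)
Step 5: +2 fires, +3 burnt (F count now 2)
Step 6: +0 fires, +2 burnt (F count now 0)
Fire out after step 6
Initially T: 21, now '.': 28
Total burnt (originally-T cells now '.'): 19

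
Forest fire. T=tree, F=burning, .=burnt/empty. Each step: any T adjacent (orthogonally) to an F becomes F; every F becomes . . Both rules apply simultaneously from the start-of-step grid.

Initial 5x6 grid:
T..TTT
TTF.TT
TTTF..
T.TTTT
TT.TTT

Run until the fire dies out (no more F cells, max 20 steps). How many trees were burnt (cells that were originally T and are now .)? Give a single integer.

Step 1: +3 fires, +2 burnt (F count now 3)
Step 2: +5 fires, +3 burnt (F count now 5)
Step 3: +4 fires, +5 burnt (F count now 4)
Step 4: +2 fires, +4 burnt (F count now 2)
Step 5: +1 fires, +2 burnt (F count now 1)
Step 6: +1 fires, +1 burnt (F count now 1)
Step 7: +0 fires, +1 burnt (F count now 0)
Fire out after step 7
Initially T: 21, now '.': 25
Total burnt (originally-T cells now '.'): 16

Answer: 16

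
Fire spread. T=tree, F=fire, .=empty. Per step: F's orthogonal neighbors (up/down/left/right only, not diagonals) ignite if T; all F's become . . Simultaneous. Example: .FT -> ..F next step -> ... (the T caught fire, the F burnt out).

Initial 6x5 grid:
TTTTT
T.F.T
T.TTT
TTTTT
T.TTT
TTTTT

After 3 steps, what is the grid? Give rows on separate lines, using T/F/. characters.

Step 1: 2 trees catch fire, 1 burn out
  TTFTT
  T...T
  T.FTT
  TTTTT
  T.TTT
  TTTTT
Step 2: 4 trees catch fire, 2 burn out
  TF.FT
  T...T
  T..FT
  TTFTT
  T.TTT
  TTTTT
Step 3: 6 trees catch fire, 4 burn out
  F...F
  T...T
  T...F
  TF.FT
  T.FTT
  TTTTT

F...F
T...T
T...F
TF.FT
T.FTT
TTTTT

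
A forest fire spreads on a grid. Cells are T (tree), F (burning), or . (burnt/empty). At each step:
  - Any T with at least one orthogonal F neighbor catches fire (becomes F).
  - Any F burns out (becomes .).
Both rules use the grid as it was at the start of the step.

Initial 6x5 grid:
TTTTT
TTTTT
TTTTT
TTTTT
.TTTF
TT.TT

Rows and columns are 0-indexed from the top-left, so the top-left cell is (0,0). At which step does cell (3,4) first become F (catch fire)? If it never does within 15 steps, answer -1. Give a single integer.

Step 1: cell (3,4)='F' (+3 fires, +1 burnt)
  -> target ignites at step 1
Step 2: cell (3,4)='.' (+4 fires, +3 burnt)
Step 3: cell (3,4)='.' (+4 fires, +4 burnt)
Step 4: cell (3,4)='.' (+5 fires, +4 burnt)
Step 5: cell (3,4)='.' (+5 fires, +5 burnt)
Step 6: cell (3,4)='.' (+3 fires, +5 burnt)
Step 7: cell (3,4)='.' (+2 fires, +3 burnt)
Step 8: cell (3,4)='.' (+1 fires, +2 burnt)
Step 9: cell (3,4)='.' (+0 fires, +1 burnt)
  fire out at step 9

1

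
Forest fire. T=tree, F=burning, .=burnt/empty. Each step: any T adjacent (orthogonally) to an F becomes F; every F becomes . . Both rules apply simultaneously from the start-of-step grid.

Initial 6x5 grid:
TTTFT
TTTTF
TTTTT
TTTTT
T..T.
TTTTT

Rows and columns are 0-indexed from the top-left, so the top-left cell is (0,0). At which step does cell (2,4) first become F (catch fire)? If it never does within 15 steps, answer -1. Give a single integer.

Step 1: cell (2,4)='F' (+4 fires, +2 burnt)
  -> target ignites at step 1
Step 2: cell (2,4)='.' (+4 fires, +4 burnt)
Step 3: cell (2,4)='.' (+4 fires, +4 burnt)
Step 4: cell (2,4)='.' (+4 fires, +4 burnt)
Step 5: cell (2,4)='.' (+3 fires, +4 burnt)
Step 6: cell (2,4)='.' (+3 fires, +3 burnt)
Step 7: cell (2,4)='.' (+2 fires, +3 burnt)
Step 8: cell (2,4)='.' (+1 fires, +2 burnt)
Step 9: cell (2,4)='.' (+0 fires, +1 burnt)
  fire out at step 9

1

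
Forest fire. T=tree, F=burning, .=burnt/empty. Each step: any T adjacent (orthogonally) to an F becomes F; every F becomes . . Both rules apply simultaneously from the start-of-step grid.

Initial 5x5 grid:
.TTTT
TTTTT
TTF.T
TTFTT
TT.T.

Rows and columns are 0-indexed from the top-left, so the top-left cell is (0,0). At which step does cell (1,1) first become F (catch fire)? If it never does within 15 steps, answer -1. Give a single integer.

Step 1: cell (1,1)='T' (+4 fires, +2 burnt)
Step 2: cell (1,1)='F' (+8 fires, +4 burnt)
  -> target ignites at step 2
Step 3: cell (1,1)='.' (+6 fires, +8 burnt)
Step 4: cell (1,1)='.' (+1 fires, +6 burnt)
Step 5: cell (1,1)='.' (+0 fires, +1 burnt)
  fire out at step 5

2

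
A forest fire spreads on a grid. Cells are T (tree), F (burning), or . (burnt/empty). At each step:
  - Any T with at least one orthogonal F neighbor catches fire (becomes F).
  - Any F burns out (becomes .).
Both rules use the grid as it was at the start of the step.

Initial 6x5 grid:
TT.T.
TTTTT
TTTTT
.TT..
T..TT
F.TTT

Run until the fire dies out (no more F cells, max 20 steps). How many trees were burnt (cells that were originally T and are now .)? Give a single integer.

Step 1: +1 fires, +1 burnt (F count now 1)
Step 2: +0 fires, +1 burnt (F count now 0)
Fire out after step 2
Initially T: 21, now '.': 10
Total burnt (originally-T cells now '.'): 1

Answer: 1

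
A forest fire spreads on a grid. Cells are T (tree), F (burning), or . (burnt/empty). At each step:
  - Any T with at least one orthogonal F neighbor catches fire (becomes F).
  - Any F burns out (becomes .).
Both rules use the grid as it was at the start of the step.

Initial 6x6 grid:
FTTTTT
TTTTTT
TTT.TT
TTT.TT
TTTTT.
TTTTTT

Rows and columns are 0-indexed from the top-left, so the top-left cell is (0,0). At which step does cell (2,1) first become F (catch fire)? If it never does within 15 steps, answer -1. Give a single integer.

Step 1: cell (2,1)='T' (+2 fires, +1 burnt)
Step 2: cell (2,1)='T' (+3 fires, +2 burnt)
Step 3: cell (2,1)='F' (+4 fires, +3 burnt)
  -> target ignites at step 3
Step 4: cell (2,1)='.' (+5 fires, +4 burnt)
Step 5: cell (2,1)='.' (+5 fires, +5 burnt)
Step 6: cell (2,1)='.' (+4 fires, +5 burnt)
Step 7: cell (2,1)='.' (+4 fires, +4 burnt)
Step 8: cell (2,1)='.' (+3 fires, +4 burnt)
Step 9: cell (2,1)='.' (+1 fires, +3 burnt)
Step 10: cell (2,1)='.' (+1 fires, +1 burnt)
Step 11: cell (2,1)='.' (+0 fires, +1 burnt)
  fire out at step 11

3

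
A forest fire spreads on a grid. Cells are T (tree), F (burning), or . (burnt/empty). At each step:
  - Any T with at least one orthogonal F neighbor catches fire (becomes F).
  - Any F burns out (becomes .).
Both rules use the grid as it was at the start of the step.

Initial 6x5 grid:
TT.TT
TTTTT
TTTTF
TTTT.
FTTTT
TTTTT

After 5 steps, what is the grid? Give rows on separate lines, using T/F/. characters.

Step 1: 5 trees catch fire, 2 burn out
  TT.TT
  TTTTF
  TTTF.
  FTTT.
  .FTTT
  FTTTT
Step 2: 8 trees catch fire, 5 burn out
  TT.TF
  TTTF.
  FTF..
  .FTF.
  ..FTT
  .FTTT
Step 3: 7 trees catch fire, 8 burn out
  TT.F.
  FTF..
  .F...
  ..F..
  ...FT
  ..FTT
Step 4: 4 trees catch fire, 7 burn out
  FT...
  .F...
  .....
  .....
  ....F
  ...FT
Step 5: 2 trees catch fire, 4 burn out
  .F...
  .....
  .....
  .....
  .....
  ....F

.F...
.....
.....
.....
.....
....F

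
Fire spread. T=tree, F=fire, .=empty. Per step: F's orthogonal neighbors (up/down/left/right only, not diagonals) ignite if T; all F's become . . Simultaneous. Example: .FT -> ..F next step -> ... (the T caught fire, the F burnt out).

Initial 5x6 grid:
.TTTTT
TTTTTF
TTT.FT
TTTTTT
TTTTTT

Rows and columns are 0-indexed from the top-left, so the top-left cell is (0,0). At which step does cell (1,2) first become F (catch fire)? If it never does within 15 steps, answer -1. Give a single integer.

Step 1: cell (1,2)='T' (+4 fires, +2 burnt)
Step 2: cell (1,2)='T' (+5 fires, +4 burnt)
Step 3: cell (1,2)='F' (+5 fires, +5 burnt)
  -> target ignites at step 3
Step 4: cell (1,2)='.' (+5 fires, +5 burnt)
Step 5: cell (1,2)='.' (+5 fires, +5 burnt)
Step 6: cell (1,2)='.' (+2 fires, +5 burnt)
Step 7: cell (1,2)='.' (+0 fires, +2 burnt)
  fire out at step 7

3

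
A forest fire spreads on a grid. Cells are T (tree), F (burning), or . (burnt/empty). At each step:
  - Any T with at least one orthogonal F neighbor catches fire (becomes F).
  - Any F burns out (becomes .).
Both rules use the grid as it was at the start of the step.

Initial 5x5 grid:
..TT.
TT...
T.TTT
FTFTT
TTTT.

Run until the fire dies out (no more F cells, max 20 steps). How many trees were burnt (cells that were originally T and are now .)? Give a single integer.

Answer: 13

Derivation:
Step 1: +6 fires, +2 burnt (F count now 6)
Step 2: +5 fires, +6 burnt (F count now 5)
Step 3: +2 fires, +5 burnt (F count now 2)
Step 4: +0 fires, +2 burnt (F count now 0)
Fire out after step 4
Initially T: 15, now '.': 23
Total burnt (originally-T cells now '.'): 13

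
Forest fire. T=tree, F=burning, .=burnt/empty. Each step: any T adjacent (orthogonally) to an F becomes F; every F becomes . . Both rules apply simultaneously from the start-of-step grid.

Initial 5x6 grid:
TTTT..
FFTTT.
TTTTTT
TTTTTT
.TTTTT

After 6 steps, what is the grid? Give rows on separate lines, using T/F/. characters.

Step 1: 5 trees catch fire, 2 burn out
  FFTT..
  ..FTT.
  FFTTTT
  TTTTTT
  .TTTTT
Step 2: 5 trees catch fire, 5 burn out
  ..FT..
  ...FT.
  ..FTTT
  FFTTTT
  .TTTTT
Step 3: 5 trees catch fire, 5 burn out
  ...F..
  ....F.
  ...FTT
  ..FTTT
  .FTTTT
Step 4: 3 trees catch fire, 5 burn out
  ......
  ......
  ....FT
  ...FTT
  ..FTTT
Step 5: 3 trees catch fire, 3 burn out
  ......
  ......
  .....F
  ....FT
  ...FTT
Step 6: 2 trees catch fire, 3 burn out
  ......
  ......
  ......
  .....F
  ....FT

......
......
......
.....F
....FT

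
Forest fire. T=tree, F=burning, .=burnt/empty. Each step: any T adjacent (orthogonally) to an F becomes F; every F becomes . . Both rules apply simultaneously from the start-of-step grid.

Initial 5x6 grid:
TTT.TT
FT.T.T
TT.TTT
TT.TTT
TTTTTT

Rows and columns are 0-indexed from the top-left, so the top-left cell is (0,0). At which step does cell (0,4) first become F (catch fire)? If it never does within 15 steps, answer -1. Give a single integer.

Step 1: cell (0,4)='T' (+3 fires, +1 burnt)
Step 2: cell (0,4)='T' (+3 fires, +3 burnt)
Step 3: cell (0,4)='T' (+3 fires, +3 burnt)
Step 4: cell (0,4)='T' (+1 fires, +3 burnt)
Step 5: cell (0,4)='T' (+1 fires, +1 burnt)
Step 6: cell (0,4)='T' (+1 fires, +1 burnt)
Step 7: cell (0,4)='T' (+2 fires, +1 burnt)
Step 8: cell (0,4)='T' (+3 fires, +2 burnt)
Step 9: cell (0,4)='T' (+3 fires, +3 burnt)
Step 10: cell (0,4)='T' (+1 fires, +3 burnt)
Step 11: cell (0,4)='T' (+1 fires, +1 burnt)
Step 12: cell (0,4)='T' (+1 fires, +1 burnt)
Step 13: cell (0,4)='F' (+1 fires, +1 burnt)
  -> target ignites at step 13
Step 14: cell (0,4)='.' (+0 fires, +1 burnt)
  fire out at step 14

13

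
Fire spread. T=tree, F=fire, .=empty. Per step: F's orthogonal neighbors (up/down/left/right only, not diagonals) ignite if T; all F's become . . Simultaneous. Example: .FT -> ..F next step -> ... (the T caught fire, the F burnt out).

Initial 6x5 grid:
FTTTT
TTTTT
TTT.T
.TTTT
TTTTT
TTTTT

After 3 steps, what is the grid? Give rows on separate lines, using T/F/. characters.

Step 1: 2 trees catch fire, 1 burn out
  .FTTT
  FTTTT
  TTT.T
  .TTTT
  TTTTT
  TTTTT
Step 2: 3 trees catch fire, 2 burn out
  ..FTT
  .FTTT
  FTT.T
  .TTTT
  TTTTT
  TTTTT
Step 3: 3 trees catch fire, 3 burn out
  ...FT
  ..FTT
  .FT.T
  .TTTT
  TTTTT
  TTTTT

...FT
..FTT
.FT.T
.TTTT
TTTTT
TTTTT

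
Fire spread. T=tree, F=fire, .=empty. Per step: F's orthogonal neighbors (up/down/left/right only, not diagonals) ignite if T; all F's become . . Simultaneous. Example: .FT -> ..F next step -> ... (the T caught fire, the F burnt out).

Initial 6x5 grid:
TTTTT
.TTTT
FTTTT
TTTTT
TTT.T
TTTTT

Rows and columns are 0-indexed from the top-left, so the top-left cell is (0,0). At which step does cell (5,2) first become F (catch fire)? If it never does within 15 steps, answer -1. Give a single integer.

Step 1: cell (5,2)='T' (+2 fires, +1 burnt)
Step 2: cell (5,2)='T' (+4 fires, +2 burnt)
Step 3: cell (5,2)='T' (+6 fires, +4 burnt)
Step 4: cell (5,2)='T' (+7 fires, +6 burnt)
Step 5: cell (5,2)='F' (+4 fires, +7 burnt)
  -> target ignites at step 5
Step 6: cell (5,2)='.' (+3 fires, +4 burnt)
Step 7: cell (5,2)='.' (+1 fires, +3 burnt)
Step 8: cell (5,2)='.' (+0 fires, +1 burnt)
  fire out at step 8

5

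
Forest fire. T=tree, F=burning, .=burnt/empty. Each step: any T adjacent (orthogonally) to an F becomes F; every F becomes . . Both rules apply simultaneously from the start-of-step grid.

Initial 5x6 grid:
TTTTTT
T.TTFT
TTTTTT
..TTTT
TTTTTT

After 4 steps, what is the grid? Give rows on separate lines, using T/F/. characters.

Step 1: 4 trees catch fire, 1 burn out
  TTTTFT
  T.TF.F
  TTTTFT
  ..TTTT
  TTTTTT
Step 2: 6 trees catch fire, 4 burn out
  TTTF.F
  T.F...
  TTTF.F
  ..TTFT
  TTTTTT
Step 3: 5 trees catch fire, 6 burn out
  TTF...
  T.....
  TTF...
  ..TF.F
  TTTTFT
Step 4: 5 trees catch fire, 5 burn out
  TF....
  T.....
  TF....
  ..F...
  TTTF.F

TF....
T.....
TF....
..F...
TTTF.F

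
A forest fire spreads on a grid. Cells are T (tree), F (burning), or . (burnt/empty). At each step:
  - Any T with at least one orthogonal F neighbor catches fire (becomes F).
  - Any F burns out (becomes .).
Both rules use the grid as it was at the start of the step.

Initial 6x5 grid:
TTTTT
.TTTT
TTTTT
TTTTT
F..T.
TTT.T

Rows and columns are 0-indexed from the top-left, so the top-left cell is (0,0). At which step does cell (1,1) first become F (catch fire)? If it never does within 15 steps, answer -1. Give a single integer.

Step 1: cell (1,1)='T' (+2 fires, +1 burnt)
Step 2: cell (1,1)='T' (+3 fires, +2 burnt)
Step 3: cell (1,1)='T' (+3 fires, +3 burnt)
Step 4: cell (1,1)='F' (+3 fires, +3 burnt)
  -> target ignites at step 4
Step 5: cell (1,1)='.' (+5 fires, +3 burnt)
Step 6: cell (1,1)='.' (+4 fires, +5 burnt)
Step 7: cell (1,1)='.' (+2 fires, +4 burnt)
Step 8: cell (1,1)='.' (+1 fires, +2 burnt)
Step 9: cell (1,1)='.' (+0 fires, +1 burnt)
  fire out at step 9

4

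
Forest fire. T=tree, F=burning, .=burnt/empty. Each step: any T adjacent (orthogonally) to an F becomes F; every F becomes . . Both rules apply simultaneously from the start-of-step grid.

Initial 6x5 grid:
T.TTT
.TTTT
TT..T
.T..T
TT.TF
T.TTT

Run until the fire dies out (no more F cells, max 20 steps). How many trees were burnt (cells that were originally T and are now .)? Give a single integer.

Answer: 19

Derivation:
Step 1: +3 fires, +1 burnt (F count now 3)
Step 2: +2 fires, +3 burnt (F count now 2)
Step 3: +2 fires, +2 burnt (F count now 2)
Step 4: +2 fires, +2 burnt (F count now 2)
Step 5: +2 fires, +2 burnt (F count now 2)
Step 6: +2 fires, +2 burnt (F count now 2)
Step 7: +1 fires, +2 burnt (F count now 1)
Step 8: +2 fires, +1 burnt (F count now 2)
Step 9: +1 fires, +2 burnt (F count now 1)
Step 10: +1 fires, +1 burnt (F count now 1)
Step 11: +1 fires, +1 burnt (F count now 1)
Step 12: +0 fires, +1 burnt (F count now 0)
Fire out after step 12
Initially T: 20, now '.': 29
Total burnt (originally-T cells now '.'): 19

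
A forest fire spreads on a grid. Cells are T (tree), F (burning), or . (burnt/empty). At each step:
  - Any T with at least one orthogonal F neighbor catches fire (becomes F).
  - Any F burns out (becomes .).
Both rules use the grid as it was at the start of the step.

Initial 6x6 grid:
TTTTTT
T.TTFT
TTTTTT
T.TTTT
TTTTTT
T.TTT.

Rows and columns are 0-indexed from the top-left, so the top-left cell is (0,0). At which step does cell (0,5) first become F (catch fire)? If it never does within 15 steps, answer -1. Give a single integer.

Step 1: cell (0,5)='T' (+4 fires, +1 burnt)
Step 2: cell (0,5)='F' (+6 fires, +4 burnt)
  -> target ignites at step 2
Step 3: cell (0,5)='.' (+5 fires, +6 burnt)
Step 4: cell (0,5)='.' (+6 fires, +5 burnt)
Step 5: cell (0,5)='.' (+4 fires, +6 burnt)
Step 6: cell (0,5)='.' (+4 fires, +4 burnt)
Step 7: cell (0,5)='.' (+1 fires, +4 burnt)
Step 8: cell (0,5)='.' (+1 fires, +1 burnt)
Step 9: cell (0,5)='.' (+0 fires, +1 burnt)
  fire out at step 9

2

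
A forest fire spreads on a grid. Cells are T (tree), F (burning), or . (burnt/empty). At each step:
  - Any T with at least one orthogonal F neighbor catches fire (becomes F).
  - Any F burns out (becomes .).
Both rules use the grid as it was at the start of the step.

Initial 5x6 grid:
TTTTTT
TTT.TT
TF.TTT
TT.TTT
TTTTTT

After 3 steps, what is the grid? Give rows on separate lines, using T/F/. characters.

Step 1: 3 trees catch fire, 1 burn out
  TTTTTT
  TFT.TT
  F..TTT
  TF.TTT
  TTTTTT
Step 2: 5 trees catch fire, 3 burn out
  TFTTTT
  F.F.TT
  ...TTT
  F..TTT
  TFTTTT
Step 3: 4 trees catch fire, 5 burn out
  F.FTTT
  ....TT
  ...TTT
  ...TTT
  F.FTTT

F.FTTT
....TT
...TTT
...TTT
F.FTTT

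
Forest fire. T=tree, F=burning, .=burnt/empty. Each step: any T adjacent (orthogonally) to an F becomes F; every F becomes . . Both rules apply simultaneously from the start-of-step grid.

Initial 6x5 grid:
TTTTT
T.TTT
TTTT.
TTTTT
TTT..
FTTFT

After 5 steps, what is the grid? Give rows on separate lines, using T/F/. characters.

Step 1: 4 trees catch fire, 2 burn out
  TTTTT
  T.TTT
  TTTT.
  TTTTT
  FTT..
  .FF.F
Step 2: 3 trees catch fire, 4 burn out
  TTTTT
  T.TTT
  TTTT.
  FTTTT
  .FF..
  .....
Step 3: 3 trees catch fire, 3 burn out
  TTTTT
  T.TTT
  FTTT.
  .FFTT
  .....
  .....
Step 4: 4 trees catch fire, 3 burn out
  TTTTT
  F.TTT
  .FFT.
  ...FT
  .....
  .....
Step 5: 4 trees catch fire, 4 burn out
  FTTTT
  ..FTT
  ...F.
  ....F
  .....
  .....

FTTTT
..FTT
...F.
....F
.....
.....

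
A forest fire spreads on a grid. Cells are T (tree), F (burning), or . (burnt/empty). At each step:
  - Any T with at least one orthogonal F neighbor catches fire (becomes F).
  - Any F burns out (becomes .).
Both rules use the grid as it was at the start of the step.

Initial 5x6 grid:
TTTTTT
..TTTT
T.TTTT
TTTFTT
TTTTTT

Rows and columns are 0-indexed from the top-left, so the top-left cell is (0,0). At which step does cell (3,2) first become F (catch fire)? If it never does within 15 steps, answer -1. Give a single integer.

Step 1: cell (3,2)='F' (+4 fires, +1 burnt)
  -> target ignites at step 1
Step 2: cell (3,2)='.' (+7 fires, +4 burnt)
Step 3: cell (3,2)='.' (+7 fires, +7 burnt)
Step 4: cell (3,2)='.' (+5 fires, +7 burnt)
Step 5: cell (3,2)='.' (+2 fires, +5 burnt)
Step 6: cell (3,2)='.' (+1 fires, +2 burnt)
Step 7: cell (3,2)='.' (+0 fires, +1 burnt)
  fire out at step 7

1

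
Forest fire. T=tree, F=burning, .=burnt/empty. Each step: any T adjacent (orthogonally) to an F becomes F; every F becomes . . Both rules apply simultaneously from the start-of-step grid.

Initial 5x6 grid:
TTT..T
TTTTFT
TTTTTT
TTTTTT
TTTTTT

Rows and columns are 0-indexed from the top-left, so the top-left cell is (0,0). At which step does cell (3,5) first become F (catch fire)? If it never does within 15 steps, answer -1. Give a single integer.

Step 1: cell (3,5)='T' (+3 fires, +1 burnt)
Step 2: cell (3,5)='T' (+5 fires, +3 burnt)
Step 3: cell (3,5)='F' (+6 fires, +5 burnt)
  -> target ignites at step 3
Step 4: cell (3,5)='.' (+6 fires, +6 burnt)
Step 5: cell (3,5)='.' (+4 fires, +6 burnt)
Step 6: cell (3,5)='.' (+2 fires, +4 burnt)
Step 7: cell (3,5)='.' (+1 fires, +2 burnt)
Step 8: cell (3,5)='.' (+0 fires, +1 burnt)
  fire out at step 8

3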